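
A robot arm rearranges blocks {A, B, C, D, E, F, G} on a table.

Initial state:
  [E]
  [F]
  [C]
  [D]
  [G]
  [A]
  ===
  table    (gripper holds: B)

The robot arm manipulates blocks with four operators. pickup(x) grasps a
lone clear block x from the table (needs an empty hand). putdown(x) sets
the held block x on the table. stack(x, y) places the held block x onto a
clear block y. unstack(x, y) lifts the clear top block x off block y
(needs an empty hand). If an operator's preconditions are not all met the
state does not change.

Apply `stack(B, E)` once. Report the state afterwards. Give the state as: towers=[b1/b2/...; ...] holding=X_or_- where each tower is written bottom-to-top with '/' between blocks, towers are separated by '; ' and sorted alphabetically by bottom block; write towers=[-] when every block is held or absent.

before: towers=[A/G/D/C/F/E] holding=B
pre[stack(B, E)]: holding(B) ✓, clear(E) ✓, B≠E ✓
all met → apply stack(B, E)
after:  towers=[A/G/D/C/F/E/B] holding=-

towers=[A/G/D/C/F/E/B] holding=-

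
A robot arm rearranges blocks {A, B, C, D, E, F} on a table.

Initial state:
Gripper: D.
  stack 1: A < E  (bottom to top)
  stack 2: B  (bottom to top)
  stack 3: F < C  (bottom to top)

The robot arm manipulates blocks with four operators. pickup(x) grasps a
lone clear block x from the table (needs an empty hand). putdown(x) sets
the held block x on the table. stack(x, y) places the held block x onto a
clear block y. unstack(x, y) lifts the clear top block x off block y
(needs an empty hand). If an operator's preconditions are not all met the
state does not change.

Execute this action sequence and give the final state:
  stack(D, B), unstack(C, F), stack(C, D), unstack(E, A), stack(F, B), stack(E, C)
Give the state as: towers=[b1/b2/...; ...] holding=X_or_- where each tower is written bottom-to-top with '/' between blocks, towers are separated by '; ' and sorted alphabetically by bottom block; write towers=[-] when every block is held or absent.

step 1 (stack(D, B)): towers=[A/E; B/D; F/C] holding=-
step 2 (unstack(C, F)): towers=[A/E; B/D; F] holding=C
step 3 (stack(C, D)): towers=[A/E; B/D/C; F] holding=-
step 4 (unstack(E, A)): towers=[A; B/D/C; F] holding=E
step 5 (stack(F, B)) [no-op]: towers=[A; B/D/C; F] holding=E
step 6 (stack(E, C)): towers=[A; B/D/C/E; F] holding=-

towers=[A; B/D/C/E; F] holding=-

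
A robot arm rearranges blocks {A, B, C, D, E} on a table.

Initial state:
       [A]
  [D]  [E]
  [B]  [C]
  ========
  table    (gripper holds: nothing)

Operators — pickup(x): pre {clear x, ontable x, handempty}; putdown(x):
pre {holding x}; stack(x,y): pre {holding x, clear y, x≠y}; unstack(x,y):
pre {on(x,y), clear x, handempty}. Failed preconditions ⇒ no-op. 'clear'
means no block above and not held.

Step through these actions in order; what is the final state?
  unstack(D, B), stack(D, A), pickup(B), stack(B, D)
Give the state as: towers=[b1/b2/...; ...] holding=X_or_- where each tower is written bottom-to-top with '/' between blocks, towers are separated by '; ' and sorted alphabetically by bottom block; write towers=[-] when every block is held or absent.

towers=[C/E/A/D/B] holding=-

step 1 (unstack(D, B)): towers=[B; C/E/A] holding=D
step 2 (stack(D, A)): towers=[B; C/E/A/D] holding=-
step 3 (pickup(B)): towers=[C/E/A/D] holding=B
step 4 (stack(B, D)): towers=[C/E/A/D/B] holding=-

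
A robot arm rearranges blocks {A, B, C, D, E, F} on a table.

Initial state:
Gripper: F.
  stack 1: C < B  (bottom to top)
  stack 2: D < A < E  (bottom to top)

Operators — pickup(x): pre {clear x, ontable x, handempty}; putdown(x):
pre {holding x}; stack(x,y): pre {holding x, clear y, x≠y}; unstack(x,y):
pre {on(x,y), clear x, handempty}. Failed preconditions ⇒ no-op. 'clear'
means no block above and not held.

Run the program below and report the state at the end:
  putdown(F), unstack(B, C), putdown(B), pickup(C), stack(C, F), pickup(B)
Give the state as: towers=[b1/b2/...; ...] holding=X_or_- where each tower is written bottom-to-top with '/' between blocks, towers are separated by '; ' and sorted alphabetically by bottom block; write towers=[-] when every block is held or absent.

towers=[D/A/E; F/C] holding=B

step 1 (putdown(F)): towers=[C/B; D/A/E; F] holding=-
step 2 (unstack(B, C)): towers=[C; D/A/E; F] holding=B
step 3 (putdown(B)): towers=[B; C; D/A/E; F] holding=-
step 4 (pickup(C)): towers=[B; D/A/E; F] holding=C
step 5 (stack(C, F)): towers=[B; D/A/E; F/C] holding=-
step 6 (pickup(B)): towers=[D/A/E; F/C] holding=B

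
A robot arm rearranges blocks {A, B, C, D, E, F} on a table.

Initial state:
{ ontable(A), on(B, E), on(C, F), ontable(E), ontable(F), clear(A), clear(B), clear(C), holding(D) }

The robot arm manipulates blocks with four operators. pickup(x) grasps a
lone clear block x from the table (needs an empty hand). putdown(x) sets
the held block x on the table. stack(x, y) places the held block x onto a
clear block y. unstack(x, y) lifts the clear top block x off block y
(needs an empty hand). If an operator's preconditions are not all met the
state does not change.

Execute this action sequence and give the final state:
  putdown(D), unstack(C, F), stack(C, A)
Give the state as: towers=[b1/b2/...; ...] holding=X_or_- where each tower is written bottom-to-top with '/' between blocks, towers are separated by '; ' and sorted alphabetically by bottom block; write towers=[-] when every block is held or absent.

step 1 (putdown(D)): towers=[A; D; E/B; F/C] holding=-
step 2 (unstack(C, F)): towers=[A; D; E/B; F] holding=C
step 3 (stack(C, A)): towers=[A/C; D; E/B; F] holding=-

towers=[A/C; D; E/B; F] holding=-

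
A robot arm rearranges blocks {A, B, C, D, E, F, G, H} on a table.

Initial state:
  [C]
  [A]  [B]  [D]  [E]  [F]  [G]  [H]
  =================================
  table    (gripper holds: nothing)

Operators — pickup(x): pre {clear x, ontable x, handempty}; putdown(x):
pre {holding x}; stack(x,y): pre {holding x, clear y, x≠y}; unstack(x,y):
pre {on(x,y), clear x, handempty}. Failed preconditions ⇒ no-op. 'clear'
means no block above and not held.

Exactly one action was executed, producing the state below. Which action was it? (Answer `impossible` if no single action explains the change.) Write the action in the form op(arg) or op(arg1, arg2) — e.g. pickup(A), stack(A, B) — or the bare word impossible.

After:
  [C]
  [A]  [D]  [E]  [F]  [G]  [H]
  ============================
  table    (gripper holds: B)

pickup(B)

target: towers=[A/C; D; E; F; G; H] holding=B
         pickup(G) → towers=[A/C; B; D; E; F; H] holding=G
         pickup(E) → towers=[A/C; B; D; F; G; H] holding=E
         pickup(H) → towers=[A/C; B; D; E; F; G] holding=H
         pickup(B) → towers=[A/C; D; E; F; G; H] holding=B  ← match
         pickup(F) → towers=[A/C; B; D; E; G; H] holding=F
         pickup(D) → towers=[A/C; B; E; F; G; H] holding=D
     unstack(C, A) → towers=[A; B; D; E; F; G; H] holding=C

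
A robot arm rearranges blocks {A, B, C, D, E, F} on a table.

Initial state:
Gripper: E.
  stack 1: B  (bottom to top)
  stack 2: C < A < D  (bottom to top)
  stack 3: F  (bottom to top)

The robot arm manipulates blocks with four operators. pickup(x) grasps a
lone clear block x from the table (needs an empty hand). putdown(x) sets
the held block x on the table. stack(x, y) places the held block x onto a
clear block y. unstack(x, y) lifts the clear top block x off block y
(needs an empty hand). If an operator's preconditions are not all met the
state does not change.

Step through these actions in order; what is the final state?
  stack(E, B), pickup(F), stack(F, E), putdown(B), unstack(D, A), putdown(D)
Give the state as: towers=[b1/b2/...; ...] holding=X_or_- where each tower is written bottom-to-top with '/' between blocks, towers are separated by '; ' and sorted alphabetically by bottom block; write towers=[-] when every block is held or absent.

towers=[B/E/F; C/A; D] holding=-

step 1 (stack(E, B)): towers=[B/E; C/A/D; F] holding=-
step 2 (pickup(F)): towers=[B/E; C/A/D] holding=F
step 3 (stack(F, E)): towers=[B/E/F; C/A/D] holding=-
step 4 (putdown(B)) [no-op]: towers=[B/E/F; C/A/D] holding=-
step 5 (unstack(D, A)): towers=[B/E/F; C/A] holding=D
step 6 (putdown(D)): towers=[B/E/F; C/A; D] holding=-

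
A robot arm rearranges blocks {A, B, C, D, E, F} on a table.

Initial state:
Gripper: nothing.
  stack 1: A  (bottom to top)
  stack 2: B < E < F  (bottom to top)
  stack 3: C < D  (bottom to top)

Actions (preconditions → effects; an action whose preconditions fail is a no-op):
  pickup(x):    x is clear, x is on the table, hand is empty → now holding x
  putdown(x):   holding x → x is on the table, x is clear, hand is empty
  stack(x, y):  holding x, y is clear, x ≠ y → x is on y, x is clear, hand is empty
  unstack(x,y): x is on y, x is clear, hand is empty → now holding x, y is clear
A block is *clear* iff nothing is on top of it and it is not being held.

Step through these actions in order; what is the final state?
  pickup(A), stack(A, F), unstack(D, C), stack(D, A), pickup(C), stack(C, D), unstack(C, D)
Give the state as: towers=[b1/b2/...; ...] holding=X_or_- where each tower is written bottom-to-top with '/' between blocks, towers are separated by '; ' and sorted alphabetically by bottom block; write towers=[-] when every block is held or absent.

step 1 (pickup(A)): towers=[B/E/F; C/D] holding=A
step 2 (stack(A, F)): towers=[B/E/F/A; C/D] holding=-
step 3 (unstack(D, C)): towers=[B/E/F/A; C] holding=D
step 4 (stack(D, A)): towers=[B/E/F/A/D; C] holding=-
step 5 (pickup(C)): towers=[B/E/F/A/D] holding=C
step 6 (stack(C, D)): towers=[B/E/F/A/D/C] holding=-
step 7 (unstack(C, D)): towers=[B/E/F/A/D] holding=C

towers=[B/E/F/A/D] holding=C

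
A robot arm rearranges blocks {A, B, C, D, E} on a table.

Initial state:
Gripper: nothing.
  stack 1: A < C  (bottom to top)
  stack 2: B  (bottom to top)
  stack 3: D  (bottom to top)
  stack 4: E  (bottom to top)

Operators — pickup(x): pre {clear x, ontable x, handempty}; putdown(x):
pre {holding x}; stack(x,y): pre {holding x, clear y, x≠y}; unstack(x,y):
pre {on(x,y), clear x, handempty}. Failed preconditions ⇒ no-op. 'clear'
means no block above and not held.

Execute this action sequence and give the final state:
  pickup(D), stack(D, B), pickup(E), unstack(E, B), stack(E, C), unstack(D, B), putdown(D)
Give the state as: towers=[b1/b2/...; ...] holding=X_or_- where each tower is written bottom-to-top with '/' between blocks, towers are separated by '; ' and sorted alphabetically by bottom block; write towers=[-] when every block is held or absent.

step 1 (pickup(D)): towers=[A/C; B; E] holding=D
step 2 (stack(D, B)): towers=[A/C; B/D; E] holding=-
step 3 (pickup(E)): towers=[A/C; B/D] holding=E
step 4 (unstack(E, B)) [no-op]: towers=[A/C; B/D] holding=E
step 5 (stack(E, C)): towers=[A/C/E; B/D] holding=-
step 6 (unstack(D, B)): towers=[A/C/E; B] holding=D
step 7 (putdown(D)): towers=[A/C/E; B; D] holding=-

towers=[A/C/E; B; D] holding=-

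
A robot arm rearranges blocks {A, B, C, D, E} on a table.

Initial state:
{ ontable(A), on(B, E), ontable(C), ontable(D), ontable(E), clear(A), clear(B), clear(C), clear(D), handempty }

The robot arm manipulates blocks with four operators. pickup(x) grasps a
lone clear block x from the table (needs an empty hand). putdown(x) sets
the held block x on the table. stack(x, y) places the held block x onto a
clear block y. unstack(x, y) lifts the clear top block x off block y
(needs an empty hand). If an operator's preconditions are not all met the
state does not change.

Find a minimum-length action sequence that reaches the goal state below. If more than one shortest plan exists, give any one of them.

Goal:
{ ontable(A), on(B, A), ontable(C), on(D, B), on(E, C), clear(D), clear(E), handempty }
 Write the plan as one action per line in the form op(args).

step 1 (unstack(B, E)): towers=[A; C; D; E] holding=B
step 2 (stack(B, A)): towers=[A/B; C; D; E] holding=-
step 3 (pickup(D)): towers=[A/B; C; E] holding=D
step 4 (stack(D, B)): towers=[A/B/D; C; E] holding=-
step 5 (pickup(E)): towers=[A/B/D; C] holding=E
step 6 (stack(E, C)): towers=[A/B/D; C/E] holding=-
goal check: towers=[A/B/D; C/E] holding=- — reached (length 6, optimal by BFS)

unstack(B, E)
stack(B, A)
pickup(D)
stack(D, B)
pickup(E)
stack(E, C)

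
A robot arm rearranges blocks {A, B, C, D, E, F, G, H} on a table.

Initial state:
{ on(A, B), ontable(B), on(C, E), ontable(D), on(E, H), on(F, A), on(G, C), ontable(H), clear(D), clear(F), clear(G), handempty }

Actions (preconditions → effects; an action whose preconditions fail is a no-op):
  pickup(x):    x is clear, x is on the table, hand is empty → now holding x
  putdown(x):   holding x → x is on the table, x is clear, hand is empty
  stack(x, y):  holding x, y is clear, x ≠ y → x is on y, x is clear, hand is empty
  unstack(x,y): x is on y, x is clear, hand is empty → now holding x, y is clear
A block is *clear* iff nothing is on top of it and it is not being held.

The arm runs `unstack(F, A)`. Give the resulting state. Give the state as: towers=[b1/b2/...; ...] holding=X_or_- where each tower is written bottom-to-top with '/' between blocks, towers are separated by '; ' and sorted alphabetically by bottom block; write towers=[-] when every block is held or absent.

towers=[B/A; D; H/E/C/G] holding=F

before: towers=[B/A/F; D; H/E/C/G] holding=-
pre[unstack(F, A)]: on(F,A) ✓, clear(F) ✓, handempty ✓
all met → apply unstack(F, A)
after:  towers=[B/A; D; H/E/C/G] holding=F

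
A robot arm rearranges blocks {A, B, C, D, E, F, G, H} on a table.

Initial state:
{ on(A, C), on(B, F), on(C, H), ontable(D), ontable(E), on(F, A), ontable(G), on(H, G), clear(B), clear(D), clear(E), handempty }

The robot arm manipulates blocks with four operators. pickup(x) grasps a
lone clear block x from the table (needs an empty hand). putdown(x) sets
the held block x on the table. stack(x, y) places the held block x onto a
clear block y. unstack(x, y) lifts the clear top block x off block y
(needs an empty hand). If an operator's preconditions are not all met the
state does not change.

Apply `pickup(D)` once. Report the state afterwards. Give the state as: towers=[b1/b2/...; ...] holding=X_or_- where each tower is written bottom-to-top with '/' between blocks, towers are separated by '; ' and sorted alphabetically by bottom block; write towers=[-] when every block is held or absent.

before: towers=[D; E; G/H/C/A/F/B] holding=-
pre[pickup(D)]: clear(D) ok, ontable(D) ok, handempty ok
all met → apply pickup(D)
after:  towers=[E; G/H/C/A/F/B] holding=D

towers=[E; G/H/C/A/F/B] holding=D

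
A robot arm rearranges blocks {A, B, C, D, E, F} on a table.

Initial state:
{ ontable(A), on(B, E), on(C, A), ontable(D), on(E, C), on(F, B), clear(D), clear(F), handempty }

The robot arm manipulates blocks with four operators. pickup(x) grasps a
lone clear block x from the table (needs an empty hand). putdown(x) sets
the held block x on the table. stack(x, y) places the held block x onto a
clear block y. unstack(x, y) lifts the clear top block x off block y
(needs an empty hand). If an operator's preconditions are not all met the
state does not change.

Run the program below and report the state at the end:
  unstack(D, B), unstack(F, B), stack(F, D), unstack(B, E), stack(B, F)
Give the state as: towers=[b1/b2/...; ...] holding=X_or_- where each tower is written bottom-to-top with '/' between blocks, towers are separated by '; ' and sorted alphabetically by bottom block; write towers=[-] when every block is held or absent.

step 1 (unstack(D, B)) [no-op]: towers=[A/C/E/B/F; D] holding=-
step 2 (unstack(F, B)): towers=[A/C/E/B; D] holding=F
step 3 (stack(F, D)): towers=[A/C/E/B; D/F] holding=-
step 4 (unstack(B, E)): towers=[A/C/E; D/F] holding=B
step 5 (stack(B, F)): towers=[A/C/E; D/F/B] holding=-

towers=[A/C/E; D/F/B] holding=-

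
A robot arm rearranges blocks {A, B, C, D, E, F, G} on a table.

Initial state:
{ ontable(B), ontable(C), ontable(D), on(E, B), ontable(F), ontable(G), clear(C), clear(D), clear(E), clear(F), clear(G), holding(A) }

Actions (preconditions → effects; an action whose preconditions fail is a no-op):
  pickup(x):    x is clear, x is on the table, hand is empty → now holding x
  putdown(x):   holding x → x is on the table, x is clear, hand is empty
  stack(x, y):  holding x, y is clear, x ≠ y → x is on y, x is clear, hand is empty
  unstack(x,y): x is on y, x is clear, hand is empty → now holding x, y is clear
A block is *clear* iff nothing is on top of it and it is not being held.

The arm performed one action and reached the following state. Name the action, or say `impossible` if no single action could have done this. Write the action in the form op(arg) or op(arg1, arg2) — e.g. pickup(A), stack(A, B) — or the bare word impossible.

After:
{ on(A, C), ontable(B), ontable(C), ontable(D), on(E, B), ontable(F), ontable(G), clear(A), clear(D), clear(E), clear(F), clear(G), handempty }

target: towers=[B/E; C/A; D; F; G] holding=-
        putdown(A) → towers=[A; B/E; C; D; F; G] holding=-
       stack(A, F) → towers=[B/E; C; D; F/A; G] holding=-
       stack(A, G) → towers=[B/E; C; D; F; G/A] holding=-
       stack(A, D) → towers=[B/E; C; D/A; F; G] holding=-
       stack(A, E) → towers=[B/E/A; C; D; F; G] holding=-
       stack(A, C) → towers=[B/E; C/A; D; F; G] holding=-  ← match

stack(A, C)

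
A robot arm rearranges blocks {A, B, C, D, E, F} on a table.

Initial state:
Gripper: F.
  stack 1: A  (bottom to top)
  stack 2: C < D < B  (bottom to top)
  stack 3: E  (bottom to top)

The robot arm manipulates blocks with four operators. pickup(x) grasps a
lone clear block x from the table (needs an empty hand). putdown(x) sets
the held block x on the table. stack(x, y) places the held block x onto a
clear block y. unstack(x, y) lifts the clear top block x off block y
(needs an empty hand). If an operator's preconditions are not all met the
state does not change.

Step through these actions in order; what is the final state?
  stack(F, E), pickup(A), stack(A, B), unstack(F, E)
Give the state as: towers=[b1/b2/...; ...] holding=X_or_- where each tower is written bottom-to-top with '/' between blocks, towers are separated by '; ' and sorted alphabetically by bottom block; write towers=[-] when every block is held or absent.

step 1 (stack(F, E)): towers=[A; C/D/B; E/F] holding=-
step 2 (pickup(A)): towers=[C/D/B; E/F] holding=A
step 3 (stack(A, B)): towers=[C/D/B/A; E/F] holding=-
step 4 (unstack(F, E)): towers=[C/D/B/A; E] holding=F

towers=[C/D/B/A; E] holding=F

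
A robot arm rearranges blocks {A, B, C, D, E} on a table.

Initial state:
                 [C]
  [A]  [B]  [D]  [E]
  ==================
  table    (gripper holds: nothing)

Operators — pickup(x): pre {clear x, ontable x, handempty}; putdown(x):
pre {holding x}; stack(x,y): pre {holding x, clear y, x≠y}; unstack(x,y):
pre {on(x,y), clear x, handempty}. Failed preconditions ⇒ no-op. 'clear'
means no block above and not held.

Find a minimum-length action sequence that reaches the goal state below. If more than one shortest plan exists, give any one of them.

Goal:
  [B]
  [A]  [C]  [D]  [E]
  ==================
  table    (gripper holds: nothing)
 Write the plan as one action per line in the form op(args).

step 1 (pickup(B)): towers=[A; D; E/C] holding=B
step 2 (stack(B, A)): towers=[A/B; D; E/C] holding=-
step 3 (unstack(C, E)): towers=[A/B; D; E] holding=C
step 4 (putdown(C)): towers=[A/B; C; D; E] holding=-
goal check: towers=[A/B; C; D; E] holding=- — reached (length 4, optimal by BFS)

pickup(B)
stack(B, A)
unstack(C, E)
putdown(C)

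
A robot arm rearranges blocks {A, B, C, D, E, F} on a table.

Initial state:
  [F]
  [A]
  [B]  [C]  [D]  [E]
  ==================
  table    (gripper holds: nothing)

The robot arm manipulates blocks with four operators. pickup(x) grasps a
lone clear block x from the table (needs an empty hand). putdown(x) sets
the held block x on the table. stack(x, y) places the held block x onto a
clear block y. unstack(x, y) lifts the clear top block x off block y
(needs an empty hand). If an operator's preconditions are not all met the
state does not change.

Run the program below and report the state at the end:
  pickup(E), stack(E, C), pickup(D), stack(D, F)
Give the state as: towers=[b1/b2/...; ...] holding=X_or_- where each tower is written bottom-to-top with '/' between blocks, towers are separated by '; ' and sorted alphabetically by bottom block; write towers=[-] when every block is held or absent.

towers=[B/A/F/D; C/E] holding=-

step 1 (pickup(E)): towers=[B/A/F; C; D] holding=E
step 2 (stack(E, C)): towers=[B/A/F; C/E; D] holding=-
step 3 (pickup(D)): towers=[B/A/F; C/E] holding=D
step 4 (stack(D, F)): towers=[B/A/F/D; C/E] holding=-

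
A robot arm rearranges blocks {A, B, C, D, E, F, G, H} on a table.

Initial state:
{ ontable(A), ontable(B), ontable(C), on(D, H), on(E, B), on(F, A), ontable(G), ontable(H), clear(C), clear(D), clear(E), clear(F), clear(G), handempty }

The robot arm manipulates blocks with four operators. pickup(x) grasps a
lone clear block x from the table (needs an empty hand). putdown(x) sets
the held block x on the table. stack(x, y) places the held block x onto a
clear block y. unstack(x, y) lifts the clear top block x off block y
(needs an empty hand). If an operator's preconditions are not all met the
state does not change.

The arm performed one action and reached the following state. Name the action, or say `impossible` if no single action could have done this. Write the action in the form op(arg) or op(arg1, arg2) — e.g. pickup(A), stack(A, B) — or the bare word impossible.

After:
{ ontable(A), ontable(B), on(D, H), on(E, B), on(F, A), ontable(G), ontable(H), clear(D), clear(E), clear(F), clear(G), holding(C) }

pickup(C)

target: towers=[A/F; B/E; G; H/D] holding=C
         pickup(G) → towers=[A/F; B/E; C; H/D] holding=G
     unstack(E, B) → towers=[A/F; B; C; G; H/D] holding=E
     unstack(F, A) → towers=[A; B/E; C; G; H/D] holding=F
     unstack(D, H) → towers=[A/F; B/E; C; G; H] holding=D
         pickup(C) → towers=[A/F; B/E; G; H/D] holding=C  ← match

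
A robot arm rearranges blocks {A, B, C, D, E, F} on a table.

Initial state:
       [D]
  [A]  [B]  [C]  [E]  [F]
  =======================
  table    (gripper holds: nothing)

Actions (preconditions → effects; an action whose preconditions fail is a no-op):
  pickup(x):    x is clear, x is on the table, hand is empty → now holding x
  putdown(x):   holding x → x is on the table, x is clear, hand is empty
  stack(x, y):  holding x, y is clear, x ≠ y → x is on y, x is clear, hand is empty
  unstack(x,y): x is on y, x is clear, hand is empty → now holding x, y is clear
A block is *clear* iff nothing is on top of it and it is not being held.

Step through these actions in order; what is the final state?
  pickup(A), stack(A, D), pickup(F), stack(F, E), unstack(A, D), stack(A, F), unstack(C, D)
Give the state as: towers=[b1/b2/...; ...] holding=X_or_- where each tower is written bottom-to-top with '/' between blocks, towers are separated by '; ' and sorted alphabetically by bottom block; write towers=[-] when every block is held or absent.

towers=[B/D; C; E/F/A] holding=-

step 1 (pickup(A)): towers=[B/D; C; E; F] holding=A
step 2 (stack(A, D)): towers=[B/D/A; C; E; F] holding=-
step 3 (pickup(F)): towers=[B/D/A; C; E] holding=F
step 4 (stack(F, E)): towers=[B/D/A; C; E/F] holding=-
step 5 (unstack(A, D)): towers=[B/D; C; E/F] holding=A
step 6 (stack(A, F)): towers=[B/D; C; E/F/A] holding=-
step 7 (unstack(C, D)) [no-op]: towers=[B/D; C; E/F/A] holding=-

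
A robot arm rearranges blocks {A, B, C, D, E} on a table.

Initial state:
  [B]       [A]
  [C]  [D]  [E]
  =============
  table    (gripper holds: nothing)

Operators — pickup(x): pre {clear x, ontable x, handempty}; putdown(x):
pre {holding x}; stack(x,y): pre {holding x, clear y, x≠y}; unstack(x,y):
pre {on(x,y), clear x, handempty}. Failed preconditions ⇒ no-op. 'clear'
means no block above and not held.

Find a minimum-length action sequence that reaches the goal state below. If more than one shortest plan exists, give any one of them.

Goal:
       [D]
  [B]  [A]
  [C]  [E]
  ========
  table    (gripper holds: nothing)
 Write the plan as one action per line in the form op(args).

pickup(D)
stack(D, A)

step 1 (pickup(D)): towers=[C/B; E/A] holding=D
step 2 (stack(D, A)): towers=[C/B; E/A/D] holding=-
goal check: towers=[C/B; E/A/D] holding=- — reached (length 2, optimal by BFS)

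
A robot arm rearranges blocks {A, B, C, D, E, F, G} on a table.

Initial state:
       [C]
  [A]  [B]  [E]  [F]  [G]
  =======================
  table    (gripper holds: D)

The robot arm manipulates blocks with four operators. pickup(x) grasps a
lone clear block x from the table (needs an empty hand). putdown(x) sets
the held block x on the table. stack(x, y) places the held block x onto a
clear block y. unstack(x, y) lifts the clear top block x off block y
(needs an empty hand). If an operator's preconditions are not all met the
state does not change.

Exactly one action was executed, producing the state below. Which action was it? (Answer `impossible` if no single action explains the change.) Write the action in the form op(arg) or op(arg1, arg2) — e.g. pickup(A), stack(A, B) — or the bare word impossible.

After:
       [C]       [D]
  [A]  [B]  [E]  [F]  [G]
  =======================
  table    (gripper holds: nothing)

stack(D, F)

target: towers=[A; B/C; E; F/D; G] holding=-
        putdown(D) → towers=[A; B/C; D; E; F; G] holding=-
       stack(D, F) → towers=[A; B/C; E; F/D; G] holding=-  ← match
       stack(D, G) → towers=[A; B/C; E; F; G/D] holding=-
       stack(D, A) → towers=[A/D; B/C; E; F; G] holding=-
       stack(D, E) → towers=[A; B/C; E/D; F; G] holding=-
       stack(D, C) → towers=[A; B/C/D; E; F; G] holding=-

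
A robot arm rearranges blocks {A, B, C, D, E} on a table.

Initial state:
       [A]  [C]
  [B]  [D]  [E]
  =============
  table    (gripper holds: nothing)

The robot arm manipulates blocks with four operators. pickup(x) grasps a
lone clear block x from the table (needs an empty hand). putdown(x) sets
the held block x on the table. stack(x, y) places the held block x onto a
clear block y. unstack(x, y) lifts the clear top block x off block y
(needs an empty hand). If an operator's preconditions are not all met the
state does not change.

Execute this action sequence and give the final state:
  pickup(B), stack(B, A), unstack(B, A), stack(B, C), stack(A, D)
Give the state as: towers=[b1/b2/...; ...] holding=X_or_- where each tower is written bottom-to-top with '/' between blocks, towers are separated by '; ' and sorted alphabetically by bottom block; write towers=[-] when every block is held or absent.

step 1 (pickup(B)): towers=[D/A; E/C] holding=B
step 2 (stack(B, A)): towers=[D/A/B; E/C] holding=-
step 3 (unstack(B, A)): towers=[D/A; E/C] holding=B
step 4 (stack(B, C)): towers=[D/A; E/C/B] holding=-
step 5 (stack(A, D)) [no-op]: towers=[D/A; E/C/B] holding=-

towers=[D/A; E/C/B] holding=-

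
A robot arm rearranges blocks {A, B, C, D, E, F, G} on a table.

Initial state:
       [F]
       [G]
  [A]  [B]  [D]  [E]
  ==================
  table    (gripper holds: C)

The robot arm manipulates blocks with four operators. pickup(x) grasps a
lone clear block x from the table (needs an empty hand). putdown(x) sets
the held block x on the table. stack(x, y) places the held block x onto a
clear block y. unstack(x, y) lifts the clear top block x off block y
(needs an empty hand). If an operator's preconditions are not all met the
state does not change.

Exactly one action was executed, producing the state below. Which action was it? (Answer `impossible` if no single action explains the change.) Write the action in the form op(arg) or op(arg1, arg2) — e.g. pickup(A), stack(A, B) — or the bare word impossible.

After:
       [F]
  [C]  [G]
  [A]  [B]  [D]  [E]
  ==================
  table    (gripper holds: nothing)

stack(C, A)

target: towers=[A/C; B/G/F; D; E] holding=-
        putdown(C) → towers=[A; B/G/F; C; D; E] holding=-
       stack(C, F) → towers=[A; B/G/F/C; D; E] holding=-
       stack(C, D) → towers=[A; B/G/F; D/C; E] holding=-
       stack(C, A) → towers=[A/C; B/G/F; D; E] holding=-  ← match
       stack(C, E) → towers=[A; B/G/F; D; E/C] holding=-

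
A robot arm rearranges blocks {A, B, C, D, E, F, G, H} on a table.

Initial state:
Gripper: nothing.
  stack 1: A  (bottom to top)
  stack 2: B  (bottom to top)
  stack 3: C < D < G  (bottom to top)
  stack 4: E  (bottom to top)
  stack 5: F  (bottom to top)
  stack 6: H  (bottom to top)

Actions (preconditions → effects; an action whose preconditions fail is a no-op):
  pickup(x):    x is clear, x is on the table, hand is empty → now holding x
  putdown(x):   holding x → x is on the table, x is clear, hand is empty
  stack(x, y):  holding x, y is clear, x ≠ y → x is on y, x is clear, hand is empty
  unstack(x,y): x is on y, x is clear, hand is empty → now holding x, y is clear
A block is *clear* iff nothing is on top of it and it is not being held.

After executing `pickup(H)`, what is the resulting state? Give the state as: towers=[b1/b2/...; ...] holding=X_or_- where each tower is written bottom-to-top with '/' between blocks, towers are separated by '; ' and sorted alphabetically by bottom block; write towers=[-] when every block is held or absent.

before: towers=[A; B; C/D/G; E; F; H] holding=-
pre[pickup(H)]: clear(H) ok, ontable(H) ok, handempty ok
all met → apply pickup(H)
after:  towers=[A; B; C/D/G; E; F] holding=H

towers=[A; B; C/D/G; E; F] holding=H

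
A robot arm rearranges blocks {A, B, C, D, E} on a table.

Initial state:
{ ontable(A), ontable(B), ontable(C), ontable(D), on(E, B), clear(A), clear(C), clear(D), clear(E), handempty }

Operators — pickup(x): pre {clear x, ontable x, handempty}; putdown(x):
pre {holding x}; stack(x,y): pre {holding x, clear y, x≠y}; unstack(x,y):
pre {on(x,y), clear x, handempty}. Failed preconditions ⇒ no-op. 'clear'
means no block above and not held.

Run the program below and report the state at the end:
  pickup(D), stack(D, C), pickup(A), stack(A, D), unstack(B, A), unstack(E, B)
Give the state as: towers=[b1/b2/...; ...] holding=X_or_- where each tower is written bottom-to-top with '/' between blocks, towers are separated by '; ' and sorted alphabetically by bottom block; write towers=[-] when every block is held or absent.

step 1 (pickup(D)): towers=[A; B/E; C] holding=D
step 2 (stack(D, C)): towers=[A; B/E; C/D] holding=-
step 3 (pickup(A)): towers=[B/E; C/D] holding=A
step 4 (stack(A, D)): towers=[B/E; C/D/A] holding=-
step 5 (unstack(B, A)) [no-op]: towers=[B/E; C/D/A] holding=-
step 6 (unstack(E, B)): towers=[B; C/D/A] holding=E

towers=[B; C/D/A] holding=E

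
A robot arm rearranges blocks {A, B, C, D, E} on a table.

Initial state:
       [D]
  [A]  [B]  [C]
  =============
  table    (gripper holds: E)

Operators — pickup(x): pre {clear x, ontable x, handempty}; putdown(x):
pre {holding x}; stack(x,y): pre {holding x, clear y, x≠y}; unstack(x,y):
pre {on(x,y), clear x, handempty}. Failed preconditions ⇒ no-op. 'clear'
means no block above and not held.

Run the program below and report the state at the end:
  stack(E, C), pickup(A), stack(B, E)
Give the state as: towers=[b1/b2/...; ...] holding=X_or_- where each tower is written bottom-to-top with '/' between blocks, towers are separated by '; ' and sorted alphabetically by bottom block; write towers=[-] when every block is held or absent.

step 1 (stack(E, C)): towers=[A; B/D; C/E] holding=-
step 2 (pickup(A)): towers=[B/D; C/E] holding=A
step 3 (stack(B, E)) [no-op]: towers=[B/D; C/E] holding=A

towers=[B/D; C/E] holding=A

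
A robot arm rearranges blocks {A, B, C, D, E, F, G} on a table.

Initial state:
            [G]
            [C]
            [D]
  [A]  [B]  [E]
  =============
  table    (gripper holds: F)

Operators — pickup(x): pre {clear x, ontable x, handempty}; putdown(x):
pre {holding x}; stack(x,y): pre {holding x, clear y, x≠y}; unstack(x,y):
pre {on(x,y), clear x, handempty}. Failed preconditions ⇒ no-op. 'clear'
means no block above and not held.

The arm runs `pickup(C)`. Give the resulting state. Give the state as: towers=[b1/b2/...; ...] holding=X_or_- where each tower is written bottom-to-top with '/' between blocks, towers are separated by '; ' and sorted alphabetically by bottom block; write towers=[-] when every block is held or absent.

before: towers=[A; B; E/D/C/G] holding=F
pre[pickup(C)]: clear(C) no, ontable(C) no, handempty no
clear(C), ontable(C), handempty unmet → pickup(C) is a no-op
after:  towers=[A; B; E/D/C/G] holding=F

towers=[A; B; E/D/C/G] holding=F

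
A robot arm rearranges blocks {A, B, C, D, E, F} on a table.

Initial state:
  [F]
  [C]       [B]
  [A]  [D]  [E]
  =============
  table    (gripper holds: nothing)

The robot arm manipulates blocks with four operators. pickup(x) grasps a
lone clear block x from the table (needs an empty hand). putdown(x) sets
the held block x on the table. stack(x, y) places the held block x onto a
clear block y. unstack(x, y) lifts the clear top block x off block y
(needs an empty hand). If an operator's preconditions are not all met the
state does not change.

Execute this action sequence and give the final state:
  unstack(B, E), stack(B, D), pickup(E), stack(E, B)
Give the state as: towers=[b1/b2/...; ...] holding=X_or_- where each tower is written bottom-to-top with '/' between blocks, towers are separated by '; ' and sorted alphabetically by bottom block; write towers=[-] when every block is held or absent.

step 1 (unstack(B, E)): towers=[A/C/F; D; E] holding=B
step 2 (stack(B, D)): towers=[A/C/F; D/B; E] holding=-
step 3 (pickup(E)): towers=[A/C/F; D/B] holding=E
step 4 (stack(E, B)): towers=[A/C/F; D/B/E] holding=-

towers=[A/C/F; D/B/E] holding=-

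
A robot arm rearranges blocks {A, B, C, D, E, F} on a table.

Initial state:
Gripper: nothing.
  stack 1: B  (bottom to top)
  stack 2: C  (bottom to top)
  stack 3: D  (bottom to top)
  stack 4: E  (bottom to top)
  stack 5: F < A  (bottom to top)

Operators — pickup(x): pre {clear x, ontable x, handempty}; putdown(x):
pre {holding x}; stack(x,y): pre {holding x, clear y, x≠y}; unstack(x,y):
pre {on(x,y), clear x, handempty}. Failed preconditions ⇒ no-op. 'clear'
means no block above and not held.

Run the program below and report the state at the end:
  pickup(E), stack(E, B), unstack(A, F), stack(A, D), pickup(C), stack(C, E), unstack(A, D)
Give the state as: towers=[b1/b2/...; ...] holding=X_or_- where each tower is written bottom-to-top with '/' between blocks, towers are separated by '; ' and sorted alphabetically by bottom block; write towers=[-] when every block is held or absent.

towers=[B/E/C; D; F] holding=A

step 1 (pickup(E)): towers=[B; C; D; F/A] holding=E
step 2 (stack(E, B)): towers=[B/E; C; D; F/A] holding=-
step 3 (unstack(A, F)): towers=[B/E; C; D; F] holding=A
step 4 (stack(A, D)): towers=[B/E; C; D/A; F] holding=-
step 5 (pickup(C)): towers=[B/E; D/A; F] holding=C
step 6 (stack(C, E)): towers=[B/E/C; D/A; F] holding=-
step 7 (unstack(A, D)): towers=[B/E/C; D; F] holding=A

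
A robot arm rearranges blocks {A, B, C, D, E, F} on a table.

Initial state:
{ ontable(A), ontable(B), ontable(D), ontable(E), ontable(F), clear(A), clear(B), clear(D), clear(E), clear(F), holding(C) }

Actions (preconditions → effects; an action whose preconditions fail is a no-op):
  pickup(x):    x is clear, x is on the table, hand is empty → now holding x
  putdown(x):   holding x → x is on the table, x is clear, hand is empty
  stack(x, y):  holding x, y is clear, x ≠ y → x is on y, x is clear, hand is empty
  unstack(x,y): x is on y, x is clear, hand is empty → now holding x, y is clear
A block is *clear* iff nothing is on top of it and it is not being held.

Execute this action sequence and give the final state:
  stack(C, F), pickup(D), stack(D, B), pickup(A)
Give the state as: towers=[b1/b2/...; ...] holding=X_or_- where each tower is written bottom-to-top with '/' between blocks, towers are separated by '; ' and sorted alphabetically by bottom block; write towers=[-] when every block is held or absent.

towers=[B/D; E; F/C] holding=A

step 1 (stack(C, F)): towers=[A; B; D; E; F/C] holding=-
step 2 (pickup(D)): towers=[A; B; E; F/C] holding=D
step 3 (stack(D, B)): towers=[A; B/D; E; F/C] holding=-
step 4 (pickup(A)): towers=[B/D; E; F/C] holding=A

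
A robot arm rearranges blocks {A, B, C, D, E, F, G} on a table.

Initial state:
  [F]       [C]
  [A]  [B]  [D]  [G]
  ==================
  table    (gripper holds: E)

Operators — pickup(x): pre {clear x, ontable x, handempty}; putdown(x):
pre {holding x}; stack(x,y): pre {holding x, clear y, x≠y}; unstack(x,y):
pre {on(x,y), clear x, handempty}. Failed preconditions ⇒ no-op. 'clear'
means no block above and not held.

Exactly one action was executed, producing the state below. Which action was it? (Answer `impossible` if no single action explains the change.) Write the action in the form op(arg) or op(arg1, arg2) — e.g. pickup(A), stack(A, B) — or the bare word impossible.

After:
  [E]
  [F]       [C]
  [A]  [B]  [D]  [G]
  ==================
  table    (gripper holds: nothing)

target: towers=[A/F/E; B; D/C; G] holding=-
        putdown(E) → towers=[A/F; B; D/C; E; G] holding=-
       stack(E, B) → towers=[A/F; B/E; D/C; G] holding=-
       stack(E, F) → towers=[A/F/E; B; D/C; G] holding=-  ← match
       stack(E, G) → towers=[A/F; B; D/C; G/E] holding=-
       stack(E, C) → towers=[A/F; B; D/C/E; G] holding=-

stack(E, F)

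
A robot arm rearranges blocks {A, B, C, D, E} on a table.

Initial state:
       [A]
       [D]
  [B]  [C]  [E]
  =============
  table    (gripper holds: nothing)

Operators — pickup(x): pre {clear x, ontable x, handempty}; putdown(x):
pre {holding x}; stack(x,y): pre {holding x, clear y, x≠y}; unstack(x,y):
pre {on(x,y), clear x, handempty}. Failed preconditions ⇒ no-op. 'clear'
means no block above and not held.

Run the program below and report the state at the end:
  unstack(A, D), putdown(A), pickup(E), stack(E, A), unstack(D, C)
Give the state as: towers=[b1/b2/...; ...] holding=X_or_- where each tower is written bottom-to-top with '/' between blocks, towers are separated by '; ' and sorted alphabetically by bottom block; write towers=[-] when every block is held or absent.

step 1 (unstack(A, D)): towers=[B; C/D; E] holding=A
step 2 (putdown(A)): towers=[A; B; C/D; E] holding=-
step 3 (pickup(E)): towers=[A; B; C/D] holding=E
step 4 (stack(E, A)): towers=[A/E; B; C/D] holding=-
step 5 (unstack(D, C)): towers=[A/E; B; C] holding=D

towers=[A/E; B; C] holding=D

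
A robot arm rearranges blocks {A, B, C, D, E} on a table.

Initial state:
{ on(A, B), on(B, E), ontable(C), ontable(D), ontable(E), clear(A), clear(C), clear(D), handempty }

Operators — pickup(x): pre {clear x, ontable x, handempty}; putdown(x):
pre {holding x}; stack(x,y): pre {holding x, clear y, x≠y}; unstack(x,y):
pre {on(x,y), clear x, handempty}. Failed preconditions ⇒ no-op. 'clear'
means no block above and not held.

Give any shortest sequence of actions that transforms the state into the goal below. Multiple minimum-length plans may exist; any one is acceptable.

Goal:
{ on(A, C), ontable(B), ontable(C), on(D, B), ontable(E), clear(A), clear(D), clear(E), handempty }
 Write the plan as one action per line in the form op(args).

unstack(A, B)
stack(A, C)
unstack(B, E)
putdown(B)
pickup(D)
stack(D, B)

step 1 (unstack(A, B)): towers=[C; D; E/B] holding=A
step 2 (stack(A, C)): towers=[C/A; D; E/B] holding=-
step 3 (unstack(B, E)): towers=[C/A; D; E] holding=B
step 4 (putdown(B)): towers=[B; C/A; D; E] holding=-
step 5 (pickup(D)): towers=[B; C/A; E] holding=D
step 6 (stack(D, B)): towers=[B/D; C/A; E] holding=-
goal check: towers=[B/D; C/A; E] holding=- — reached (length 6, optimal by BFS)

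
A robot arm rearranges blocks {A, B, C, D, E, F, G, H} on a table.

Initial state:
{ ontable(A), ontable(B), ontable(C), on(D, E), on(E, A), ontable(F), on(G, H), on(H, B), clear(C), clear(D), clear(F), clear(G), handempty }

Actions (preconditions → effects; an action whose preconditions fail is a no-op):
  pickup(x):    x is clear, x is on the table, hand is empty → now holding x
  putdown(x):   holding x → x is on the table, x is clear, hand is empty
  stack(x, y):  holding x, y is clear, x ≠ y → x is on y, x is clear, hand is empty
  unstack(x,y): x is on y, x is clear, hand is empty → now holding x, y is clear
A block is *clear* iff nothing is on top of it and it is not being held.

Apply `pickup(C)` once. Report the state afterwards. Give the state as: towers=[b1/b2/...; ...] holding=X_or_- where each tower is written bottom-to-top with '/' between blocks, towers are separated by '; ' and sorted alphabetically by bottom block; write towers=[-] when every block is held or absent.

before: towers=[A/E/D; B/H/G; C; F] holding=-
pre[pickup(C)]: clear(C) ✓, ontable(C) ✓, handempty ✓
all met → apply pickup(C)
after:  towers=[A/E/D; B/H/G; F] holding=C

towers=[A/E/D; B/H/G; F] holding=C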